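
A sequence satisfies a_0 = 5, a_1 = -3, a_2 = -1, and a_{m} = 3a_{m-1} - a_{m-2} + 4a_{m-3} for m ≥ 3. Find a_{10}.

The ordinary generating function has denominator 1 - 3x + x^2 - 4x^3.
Iterating the recurrence: a_0,…,a_{10} = 5, -3, -1, 20, 49, 123, 400, 1273, 3911, 12060, 37361.

37361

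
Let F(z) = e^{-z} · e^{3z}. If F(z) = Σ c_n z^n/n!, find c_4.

16

The EGF product rule gives c_4 = Σ_{k_1+k_2=4} C(4; k_1,k_2) · ∏ g_i(k_i), where e^{-z} gives (-1)^k; e^{3z} gives (3)^k.
g_1(k) for k = 0…4: 1, -1, 1, -1, 1.
g_2(k) for k = 0…4: 1, 3, 9, 27, 81.
c_4 = Σ_k C(4,k)·g_1(k)·g_2(4−k) = 1·1·81 + 4·(-1)·27 + 6·1·9 + 4·(-1)·3 + 1·1·1 = 81 − 108 + 54 − 12 + 1 = 16.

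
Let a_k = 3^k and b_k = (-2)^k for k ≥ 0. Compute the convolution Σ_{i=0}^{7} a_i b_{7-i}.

This is [x^7] in the product of the two ordinary generating functions.
Σ = 1·(-128) + 3·64 + 9·(-32) + 27·16 + 81·(-8) + 243·4 + 729·(-2) + 2187·1 = 1261.

1261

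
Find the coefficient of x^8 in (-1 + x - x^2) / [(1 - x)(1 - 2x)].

The denominator gives the recurrence a_n = 3a_(n−1) − 2a_(n−2) for n ≥ 3; the numerator fixes a_0 = -1, a_1 = -2, a_2 = -5.
Iterating: -1, -2, -5, -11, -23, -47, -95, -191, -383, so a_8 = -383.

-383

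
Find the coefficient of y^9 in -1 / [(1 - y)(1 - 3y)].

Partial fractions give a closed form: a_n = (1/2)·1^n + (-3/2)·3^n.
At n = 9: a_9 = -29524.

-29524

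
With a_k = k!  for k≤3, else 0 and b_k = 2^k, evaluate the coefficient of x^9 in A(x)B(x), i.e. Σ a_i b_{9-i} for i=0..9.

The convolution is the x^9 coefficient of A(x)B(x).
Σ = 1·512 + 1·256 + 2·128 + 6·64 + 0·32 + 0·16 + 0·8 + 0·4 + 0·2 + 0·1 = 1408.

1408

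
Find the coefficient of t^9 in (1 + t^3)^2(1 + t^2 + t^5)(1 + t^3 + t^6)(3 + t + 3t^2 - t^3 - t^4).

(1 + t^3)^2 has coefficients 1,0,0,2,0,0,1 for degrees 0…6.
(1 + t^2 + t^5) has coefficients 1,0,1,0,0,1,0,0,0,0 for degrees 0…9.
Multiplying by (1 + t^3 + t^6) gives running coefficients 1,0,1,1,0,2,1,0,2,0 for degrees 0…9.
Finally multiplying by (3 + t + 3t^2 - t^3 - t^4), the product of all factors after the first has coefficients 3,1,6,3,3,8,3,6,7,-1 for degrees 0…9.
[t^9] = 1·(-1) + 2·3 + 1·3 = 8.

8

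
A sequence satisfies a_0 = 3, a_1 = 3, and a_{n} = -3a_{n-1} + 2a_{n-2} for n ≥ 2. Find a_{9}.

The ordinary generating function has denominator 1 + 3y - 2y^2.
Iterating the recurrence: a_0,…,a_{9} = 3, 3, -3, 15, -51, 183, -651, 2319, -8259, 29415.

29415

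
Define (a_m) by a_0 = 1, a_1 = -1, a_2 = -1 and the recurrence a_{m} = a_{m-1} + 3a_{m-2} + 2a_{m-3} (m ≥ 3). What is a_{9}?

-626

The ordinary generating function has denominator 1 - z - 3z^2 - 2z^3.
Iterating the recurrence: a_0,…,a_{9} = 1, -1, -1, -2, -7, -15, -40, -99, -249, -626.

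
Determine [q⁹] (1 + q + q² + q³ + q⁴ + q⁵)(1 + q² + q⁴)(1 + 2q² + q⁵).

8

(1 + q + q² + q³ + q⁴ + q⁵) has coefficients 1,1,1,1,1,1 for degrees 0…5.
(1 + q² + q⁴) has coefficients 1,0,1,0,1,0,0,0,0,0 for degrees 0…9.
Finally multiplying by (1 + 2q² + q⁵), the product of all factors after the first has coefficients 1,0,3,0,3,1,2,1,0,1 for degrees 0…9.
[q⁹] = 1·1 + 1·0 + 1·1 + 1·2 + 1·1 + 1·3 = 8.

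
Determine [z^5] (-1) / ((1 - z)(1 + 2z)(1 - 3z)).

-210

The denominator gives the recurrence a_n = 2a_(n−1) + 5a_(n−2) − 6a_(n−3) for n ≥ 3; the numerator fixes a_0 = -1, a_1 = -2, a_2 = -9.
Iterating: -1, -2, -9, -22, -77, -210, so a_5 = -210.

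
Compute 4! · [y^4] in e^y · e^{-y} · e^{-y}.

1

The EGF product rule gives c_4 = Σ_{k_1+k_2+k_3=4} C(4; k_1,k_2,k_3) · ∏ g_i(k_i), where e^y gives (1)^k; e^{-y} gives (-1)^k; e^{-y} gives (-1)^k.
g_1(k) for k = 0…4: 1, 1, 1, 1, 1.
g_2(k) for k = 0…4: 1, -1, 1, -1, 1.
g_3(k) for k = 0…4: 1, -1, 1, -1, 1.
First combine the last two factors: h(k) = Σ_j C(k,j)·g_2(j)·g_3(k−j) for k = 0…4: 1, -2, 4, -8, 16.
c_4 = Σ_k C(4,k)·g_1(k)·h(4−k) = 1·1·16 + 4·1·(-8) + 6·1·4 + 4·1·(-2) + 1·1·1 = 16 − 32 + 24 − 8 + 1 = 1.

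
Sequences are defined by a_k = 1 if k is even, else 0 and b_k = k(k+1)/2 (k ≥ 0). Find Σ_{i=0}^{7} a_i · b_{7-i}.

Write out a_i and b_{7-i} for i = 0,…,7 and sum the products.
Σ = 1·28 + 0·21 + 1·15 + 0·10 + 1·6 + 0·3 + 1·1 + 0·0 = 50.

50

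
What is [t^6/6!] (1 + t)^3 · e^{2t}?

3040

The EGF product rule gives c_6 = Σ_{k_1+k_2=6} C(6; k_1,k_2) · ∏ g_i(k_i), where (1+t)^3 gives the falling factorial (3)_k; e^{2t} gives (2)^k.
g_1(k) for k = 0…6: 1, 3, 6, 6, 0, 0, 0.
g_2(k) for k = 0…6: 1, 2, 4, 8, 16, 32, 64.
c_6 = Σ_k C(6,k)·g_1(k)·g_2(6−k) = 1·1·64 + 6·3·32 + 15·6·16 + 20·6·8 = 64 + 576 + 1440 + 960 = 3040.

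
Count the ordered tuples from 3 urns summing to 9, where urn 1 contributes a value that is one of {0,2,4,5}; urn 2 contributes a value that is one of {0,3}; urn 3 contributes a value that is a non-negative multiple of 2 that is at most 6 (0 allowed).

The generating function for the choices is (1 + q² + q⁴ + q⁵)·(1 + q³)·(1 + q² + q⁴ + q⁶); the count is [q⁹].
(1 + q² + q⁴ + q⁵) has coefficients 1,0,1,0,1,1 for degrees 0…5.
(1 + q³) has coefficients 1,0,0,1,0,0,0,0,0,0 for degrees 0…9.
Finally multiplying by (1 + q² + q⁴ + q⁶), the product of all factors after the first has coefficients 1,0,1,1,1,1,1,1,0,1 for degrees 0…9.
[q⁹] = 1·1 + 1·1 + 1·1 + 1·1 = 4.

4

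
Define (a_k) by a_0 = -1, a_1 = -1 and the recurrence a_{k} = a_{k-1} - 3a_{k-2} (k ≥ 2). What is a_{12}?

The ordinary generating function has denominator 1 - q + 3q^2.
Iterating the recurrence: a_0,…,a_{12} = -1, -1, 2, 5, -1, -16, -13, 35, 74, -31, -253, -160, 599.

599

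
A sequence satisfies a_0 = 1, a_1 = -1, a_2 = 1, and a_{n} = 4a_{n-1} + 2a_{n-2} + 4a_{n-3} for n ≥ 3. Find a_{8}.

10312

The ordinary generating function has denominator 1 - 4t - 2t^2 - 4t^3.
Iterating the recurrence: a_0,…,a_{8} = 1, -1, 1, 6, 22, 104, 484, 2232, 10312.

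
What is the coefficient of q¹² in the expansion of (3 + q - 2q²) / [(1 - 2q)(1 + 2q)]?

10240

The denominator gives the recurrence a_n = 4a_(n−2) for n ≥ 3; the numerator fixes a_0 = 3, a_1 = 1, a_2 = 10.
Iterating: 3, 1, 10, 4, 40, 16, 160, 64, 640, 256, 2560, 1024, 10240, so a_12 = 10240.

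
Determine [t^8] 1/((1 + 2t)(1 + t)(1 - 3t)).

3157

Partial fractions give a closed form: a_n = (4/5)·(-2)^n + (-1/4)·(-1)^n + (9/20)·3^n.
At n = 8: a_8 = 3157.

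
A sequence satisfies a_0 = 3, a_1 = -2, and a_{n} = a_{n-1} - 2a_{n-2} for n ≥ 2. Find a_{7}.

The ordinary generating function has denominator 1 - y + 2y^2.
Iterating the recurrence: a_0,…,a_{7} = 3, -2, -8, -4, 12, 20, -4, -44.

-44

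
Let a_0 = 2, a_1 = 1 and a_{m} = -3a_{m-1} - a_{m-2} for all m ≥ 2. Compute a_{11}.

31241

The ordinary generating function has denominator 1 + 3t + t^2.
Iterating the recurrence: a_0,…,a_{11} = 2, 1, -5, 14, -37, 97, -254, 665, -1741, 4558, -11933, 31241.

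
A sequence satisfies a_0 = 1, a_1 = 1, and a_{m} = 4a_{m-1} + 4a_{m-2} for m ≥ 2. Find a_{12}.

The ordinary generating function has denominator 1 - 4x - 4x^2.
Iterating the recurrence: a_0,…,a_{12} = 1, 1, 8, 36, 176, 848, 4096, 19776, 95488, 461056, 2226176, 10748928, 51900416.

51900416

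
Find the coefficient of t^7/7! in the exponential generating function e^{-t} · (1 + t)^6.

The EGF product rule gives c_7 = Σ_{k_1+k_2=7} C(7; k_1,k_2) · ∏ g_i(k_i), where e^{-t} gives (-1)^k; (1+t)^6 gives the falling factorial (6)_k.
g_1(k) for k = 0…7: 1, -1, 1, -1, 1, -1, 1, -1.
g_2(k) for k = 0…7: 1, 6, 30, 120, 360, 720, 720, 0.
c_7 = Σ_k C(7,k)·g_1(k)·g_2(7−k) = 7·(-1)·720 + 21·1·720 + 35·(-1)·360 + 35·1·120 + 21·(-1)·30 + 7·1·6 + 1·(-1)·1 = −5040 + 15120 − 12600 + 4200 − 630 + 42 − 1 = 1091.

1091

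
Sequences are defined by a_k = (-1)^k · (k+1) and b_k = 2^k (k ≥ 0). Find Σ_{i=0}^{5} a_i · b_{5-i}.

12

Write out a_i and b_{5-i} for i = 0,…,5 and sum the products.
Σ = 1·32 − 2·16 + 3·8 − 4·4 + 5·2 − 6·1 = 12.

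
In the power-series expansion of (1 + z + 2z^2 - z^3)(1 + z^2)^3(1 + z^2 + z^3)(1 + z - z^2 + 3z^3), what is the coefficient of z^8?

19

(1 + z + 2z^2 - z^3) has coefficients 1,1,2,-1 for degrees 0…3.
(1 + z^2)^3 has coefficients 1,0,3,0,3,0,1,0,0 for degrees 0…8.
Multiplying by (1 + z^2 + z^3) gives running coefficients 1,0,4,1,6,3,4,3,1 for degrees 0…8.
Finally multiplying by (1 + z - z^2 + 3z^3), the product of all factors after the first has coefficients 1,1,3,8,3,20,4,22,9 for degrees 0…8.
[z^8] = 1·9 + 1·22 + 2·4 − 1·20 = 19.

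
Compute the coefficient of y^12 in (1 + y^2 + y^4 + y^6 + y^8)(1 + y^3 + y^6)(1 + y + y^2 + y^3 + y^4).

6

(1 + y^2 + y^4 + y^6 + y^8) has coefficients 1,0,1,0,1,0,1,0,1 for degrees 0…8.
(1 + y^3 + y^6) has coefficients 1,0,0,1,0,0,1,0,0,0,0,0,0 for degrees 0…12.
Finally multiplying by (1 + y + y^2 + y^3 + y^4), the product of all factors after the first has coefficients 1,1,1,2,2,1,2,2,1,1,1,0,0 for degrees 0…12.
[y^12] = 1·0 + 1·1 + 1·1 + 1·2 + 1·2 = 6.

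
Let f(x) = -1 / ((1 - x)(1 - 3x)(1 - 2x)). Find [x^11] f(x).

The denominator gives the recurrence a_n = 6a_(n−1) − 11a_(n−2) + 6a_(n−3) for n ≥ 3; the numerator fixes a_0 = -1, a_1 = -6, a_2 = -25.
Iterating: -1, -6, -25, -90, -301, -966, -3025, -9330, -28501, -86526, -261625, -788970, so a_11 = -788970.

-788970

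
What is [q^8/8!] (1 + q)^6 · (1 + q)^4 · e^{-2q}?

The EGF product rule gives c_8 = Σ_{k_1+k_2+k_3=8} C(8; k_1,k_2,k_3) · ∏ g_i(k_i), where (1+q)^6 gives the falling factorial (6)_k; (1+q)^4 gives the falling factorial (4)_k; e^{-2q} gives (-2)^k.
g_1(k) for k = 0…8: 1, 6, 30, 120, 360, 720, 720, 0, 0.
g_2(k) for k = 0…8: 1, 4, 12, 24, 24, 0, 0, 0, 0.
g_3(k) for k = 0…8: 1, -2, 4, -8, 16, -32, 64, -128, 256.
First combine the last two factors: h(k) = Σ_j C(k,j)·g_2(j)·g_3(k−j) for k = 0…8: 1, 2, 0, -8, 8, 48, -224, 320, 1536.
c_8 = Σ_k C(8,k)·g_1(k)·h(8−k) = 1·1·1536 + 8·6·320 + 28·30·(-224) + 56·120·48 + 70·360·8 + 56·720·(-8) = 1536 + 15360 − 188160 + 322560 + 201600 − 322560 = 30336.

30336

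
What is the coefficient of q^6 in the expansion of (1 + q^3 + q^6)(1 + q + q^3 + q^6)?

(1 + q^3 + q^6) has coefficients 1,0,0,1,0,0,1 for degrees 0…6.
(1 + q + q^3 + q^6) has coefficients 1,1,0,1,0,0,1 for degrees 0…6.
[q^6] = 1·1 + 1·1 + 1·1 = 3.

3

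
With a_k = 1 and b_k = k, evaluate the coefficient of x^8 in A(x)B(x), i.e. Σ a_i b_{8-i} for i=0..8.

The convolution is the t^8 coefficient of A(t)B(t).
Σ = 1·8 + 1·7 + 1·6 + 1·5 + 1·4 + 1·3 + 1·2 + 1·1 + 1·0 = 36.

36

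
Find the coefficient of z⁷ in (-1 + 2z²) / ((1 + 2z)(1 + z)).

The denominator gives the recurrence a_n = −3a_(n−1) − 2a_(n−2) for n ≥ 3; the numerator fixes a_0 = -1, a_1 = 3, a_2 = -5.
Iterating: -1, 3, -5, 9, -17, 33, -65, 129, so a_7 = 129.

129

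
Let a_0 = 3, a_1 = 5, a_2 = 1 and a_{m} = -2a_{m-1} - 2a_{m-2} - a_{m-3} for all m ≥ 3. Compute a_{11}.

-17

The ordinary generating function has denominator 1 + 2z + 2z^2 + z^3.
Iterating the recurrence: a_0,…,a_{11} = 3, 5, 1, -15, 23, -17, 3, 5, 1, -15, 23, -17.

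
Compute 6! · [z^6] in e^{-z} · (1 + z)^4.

The EGF product rule gives c_6 = Σ_{k_1+k_2=6} C(6; k_1,k_2) · ∏ g_i(k_i), where e^{-z} gives (-1)^k; (1+z)^4 gives the falling factorial (4)_k.
g_1(k) for k = 0…6: 1, -1, 1, -1, 1, -1, 1.
g_2(k) for k = 0…6: 1, 4, 12, 24, 24, 0, 0.
c_6 = Σ_k C(6,k)·g_1(k)·g_2(6−k) = 15·1·24 + 20·(-1)·24 + 15·1·12 + 6·(-1)·4 + 1·1·1 = 360 − 480 + 180 − 24 + 1 = 37.

37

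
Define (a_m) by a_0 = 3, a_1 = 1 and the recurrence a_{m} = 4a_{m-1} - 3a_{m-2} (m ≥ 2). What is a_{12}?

The ordinary generating function has denominator 1 - 4z + 3z^2.
Iterating the recurrence: a_0,…,a_{12} = 3, 1, -5, -23, -77, -239, -725, -2183, -6557, -19679, -59045, -177143, -531437.

-531437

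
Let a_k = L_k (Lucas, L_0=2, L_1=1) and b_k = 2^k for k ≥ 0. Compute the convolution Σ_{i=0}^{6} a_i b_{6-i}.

Write out a_i and b_{6-i} for i = 0,…,6 and sum the products.
Σ = 2·64 + 1·32 + 3·16 + 4·8 + 7·4 + 11·2 + 18·1 = 308.

308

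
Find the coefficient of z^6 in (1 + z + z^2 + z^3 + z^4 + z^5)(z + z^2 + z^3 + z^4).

4

(1 + z + z^2 + z^3 + z^4 + z^5) has coefficients 1,1,1,1,1,1 for degrees 0…5.
(z + z^2 + z^3 + z^4) has coefficients 0,1,1,1,1,0,0 for degrees 0…6.
[z^6] = 1·0 + 1·0 + 1·1 + 1·1 + 1·1 + 1·1 = 4.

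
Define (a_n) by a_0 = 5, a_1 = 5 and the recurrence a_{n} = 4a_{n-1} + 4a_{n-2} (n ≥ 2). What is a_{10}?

11130880

The ordinary generating function has denominator 1 - 4y - 4y^2.
Iterating the recurrence: a_0,…,a_{10} = 5, 5, 40, 180, 880, 4240, 20480, 98880, 477440, 2305280, 11130880.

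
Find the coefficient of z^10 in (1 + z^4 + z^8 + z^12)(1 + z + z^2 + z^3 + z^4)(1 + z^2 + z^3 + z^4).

5

(1 + z^4 + z^8 + z^12) has coefficients 1,0,0,0,1,0,0,0,1,0,0 for degrees 0…10.
(1 + z + z^2 + z^3 + z^4) has coefficients 1,1,1,1,1,0,0,0,0,0,0 for degrees 0…10.
Finally multiplying by (1 + z^2 + z^3 + z^4), the product of all factors after the first has coefficients 1,1,2,3,4,3,3,2,1,0,0 for degrees 0…10.
[z^10] = 1·0 + 1·3 + 1·2 = 5.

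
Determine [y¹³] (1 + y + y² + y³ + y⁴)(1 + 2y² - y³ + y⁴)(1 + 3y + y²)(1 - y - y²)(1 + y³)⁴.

-141

(1 + y + y² + y³ + y⁴) has coefficients 1,1,1,1,1 for degrees 0…4.
(1 + 2y² - y³ + y⁴) has coefficients 1,0,2,-1,1,0,0,0,0,0,0,0,0,0 for degrees 0…13.
Multiplying by (1 + 3y + y²) gives running coefficients 1,3,3,5,0,2,1,0,0,0,0,0,0,0 for degrees 0…13.
Multiplying by (1 - y - y²) gives running coefficients 1,2,-1,-1,-8,-3,-1,-3,-1,0,0,0,0,0 for degrees 0…13.
Finally multiplying by (1 + y³)⁴, the product of all factors after the first has coefficients 1,2,-1,3,0,-7,1,-23,-19,-6,-52,-26,-9,-48 for degrees 0…13.
[y¹³] = 1·(-48) + 1·(-9) + 1·(-26) + 1·(-52) + 1·(-6) = -141.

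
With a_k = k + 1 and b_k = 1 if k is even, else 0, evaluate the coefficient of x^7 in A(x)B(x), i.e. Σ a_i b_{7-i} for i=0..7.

Write out a_i and b_{7-i} for i = 0,…,7 and sum the products.
Σ = 1·0 + 2·1 + 3·0 + 4·1 + 5·0 + 6·1 + 7·0 + 8·1 = 20.

20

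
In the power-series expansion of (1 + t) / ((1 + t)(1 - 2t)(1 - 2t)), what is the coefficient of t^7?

The denominator gives the recurrence a_n = 3a_(n−1) − 4a_(n−3) for n ≥ 3; the numerator fixes a_0 = 1, a_1 = 4, a_2 = 12.
Iterating: 1, 4, 12, 32, 80, 192, 448, 1024, so a_7 = 1024.

1024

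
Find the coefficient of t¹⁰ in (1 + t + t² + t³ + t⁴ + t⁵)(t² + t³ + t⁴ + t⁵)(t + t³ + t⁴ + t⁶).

13

(1 + t + t² + t³ + t⁴ + t⁵) has coefficients 1,1,1,1,1,1 for degrees 0…5.
(t² + t³ + t⁴ + t⁵) has coefficients 0,0,1,1,1,1,0,0,0,0,0 for degrees 0…10.
Finally multiplying by (t + t³ + t⁴ + t⁶), the product of all factors after the first has coefficients 0,0,0,1,1,2,3,2,3,2,1 for degrees 0…10.
[t¹⁰] = 1·1 + 1·2 + 1·3 + 1·2 + 1·3 + 1·2 = 13.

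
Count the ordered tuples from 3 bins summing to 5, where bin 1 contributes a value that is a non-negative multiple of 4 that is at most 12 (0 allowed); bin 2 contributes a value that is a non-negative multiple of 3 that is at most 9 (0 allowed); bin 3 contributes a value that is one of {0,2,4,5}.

2

The generating function for the choices is (1 + t⁴ + t⁸ + t¹²)·(1 + t³ + t⁶ + t⁹)·(1 + t² + t⁴ + t⁵); the count is [t⁵].
(1 + t⁴ + t⁸ + t¹²) has coefficients 1,0,0,0,1,0 for degrees 0…5.
(1 + t³ + t⁶ + t⁹) has coefficients 1,0,0,1,0,0 for degrees 0…5.
Finally multiplying by (1 + t² + t⁴ + t⁵), the product of all factors after the first has coefficients 1,0,1,1,1,2 for degrees 0…5.
[t⁵] = 1·2 + 1·0 = 2.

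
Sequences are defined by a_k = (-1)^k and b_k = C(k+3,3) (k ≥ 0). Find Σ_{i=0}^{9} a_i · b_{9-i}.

Write out a_i and b_{9-i} for i = 0,…,9 and sum the products.
Σ = 1·220 − 1·165 + 1·120 − 1·84 + 1·56 − 1·35 + 1·20 − 1·10 + 1·4 − 1·1 = 125.

125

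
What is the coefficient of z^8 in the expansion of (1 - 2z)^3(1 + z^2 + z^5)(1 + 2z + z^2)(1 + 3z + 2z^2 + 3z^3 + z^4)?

(1 - 2z)^3 has coefficients 1,-6,12,-8 for degrees 0…3.
(1 + z^2 + z^5) has coefficients 1,0,1,0,0,1,0,0,0 for degrees 0…8.
Multiplying by (1 + 2z + z^2) gives running coefficients 1,2,2,2,1,1,2,1,0 for degrees 0…8.
Finally multiplying by (1 + 3z + 2z^2 + 3z^3 + z^4), the product of all factors after the first has coefficients 1,5,10,15,18,16,15,14,11 for degrees 0…8.
[z^8] = 1·11 − 6·14 + 12·15 − 8·16 = -21.

-21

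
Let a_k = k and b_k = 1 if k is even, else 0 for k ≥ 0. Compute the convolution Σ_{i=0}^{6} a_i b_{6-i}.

Write out a_i and b_{6-i} for i = 0,…,6 and sum the products.
Σ = 0·1 + 1·0 + 2·1 + 3·0 + 4·1 + 5·0 + 6·1 = 12.

12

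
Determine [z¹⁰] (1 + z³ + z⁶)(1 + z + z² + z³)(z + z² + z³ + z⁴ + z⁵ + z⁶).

7

(1 + z³ + z⁶) has coefficients 1,0,0,1,0,0,1 for degrees 0…6.
(1 + z + z² + z³) has coefficients 1,1,1,1,0,0,0,0,0,0,0 for degrees 0…10.
Finally multiplying by (z + z² + z³ + z⁴ + z⁵ + z⁶), the product of all factors after the first has coefficients 0,1,2,3,4,4,4,3,2,1,0 for degrees 0…10.
[z¹⁰] = 1·0 + 1·3 + 1·4 = 7.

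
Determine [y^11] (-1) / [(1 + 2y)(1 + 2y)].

24576

The denominator gives the recurrence a_n = −4a_(n−1) − 4a_(n−2) for n ≥ 2; the numerator fixes a_0 = -1, a_1 = 4.
Iterating: -1, 4, -12, 32, -80, 192, -448, 1024, -2304, 5120, -11264, 24576, so a_11 = 24576.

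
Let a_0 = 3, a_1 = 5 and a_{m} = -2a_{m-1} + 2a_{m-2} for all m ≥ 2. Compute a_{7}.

920

The ordinary generating function has denominator 1 + 2z - 2z^2.
Iterating the recurrence: a_0,…,a_{7} = 3, 5, -4, 18, -44, 124, -336, 920.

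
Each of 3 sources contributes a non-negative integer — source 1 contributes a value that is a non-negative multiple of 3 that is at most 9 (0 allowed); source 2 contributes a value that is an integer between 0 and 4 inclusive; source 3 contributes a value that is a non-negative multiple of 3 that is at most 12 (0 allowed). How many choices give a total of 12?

The generating function for the choices is (1 + z^3 + z^6 + z^9)·(1 + z + z^2 + z^3 + z^4)·(1 + z^3 + z^6 + z^9 + z^12); the count is [z^12].
(1 + z^3 + z^6 + z^9) has coefficients 1,0,0,1,0,0,1,0,0,1 for degrees 0…9.
(1 + z + z^2 + z^3 + z^4) has coefficients 1,1,1,1,1,0,0,0,0,0,0,0,0 for degrees 0…12.
Finally multiplying by (1 + z^3 + z^6 + z^9 + z^12), the product of all factors after the first has coefficients 1,1,1,2,2,1,2,2,1,2,2,1,2 for degrees 0…12.
[z^12] = 1·2 + 1·2 + 1·2 + 1·2 = 8.

8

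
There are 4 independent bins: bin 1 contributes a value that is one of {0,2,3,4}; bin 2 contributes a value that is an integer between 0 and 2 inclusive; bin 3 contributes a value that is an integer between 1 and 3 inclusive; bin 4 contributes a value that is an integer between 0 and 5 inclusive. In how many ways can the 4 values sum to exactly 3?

7

The generating function for the choices is (1 + z^2 + z^3 + z^4)·(1 + z + z^2)·(z + z^2 + z^3)·(1 + z + z^2 + z^3 + z^4 + z^5); the count is [z^3].
(1 + z^2 + z^3 + z^4) has coefficients 1,0,1,1 for degrees 0…3.
(1 + z + z^2) has coefficients 1,1,1,0 for degrees 0…3.
Multiplying by (z + z^2 + z^3) gives running coefficients 0,1,2,3 for degrees 0…3.
Finally multiplying by (1 + z + z^2 + z^3 + z^4 + z^5), the product of all factors after the first has coefficients 0,1,3,6 for degrees 0…3.
[z^3] = 1·6 + 1·1 + 1·0 = 7.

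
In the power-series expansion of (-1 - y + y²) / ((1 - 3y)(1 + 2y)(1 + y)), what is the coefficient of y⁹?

-10723

The denominator gives the recurrence a_n = 7a_(n−2) + 6a_(n−3) for n ≥ 3; the numerator fixes a_0 = -1, a_1 = -1, a_2 = -6.
Iterating: -1, -1, -6, -13, -48, -127, -414, -1177, -3660, -10723, so a_9 = -10723.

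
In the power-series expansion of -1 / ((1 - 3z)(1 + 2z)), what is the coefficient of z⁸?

-4039

Partial fractions give a closed form: a_n = (-3/5)·3^n + (-2/5)·(-2)^n.
At n = 8: a_8 = -4039.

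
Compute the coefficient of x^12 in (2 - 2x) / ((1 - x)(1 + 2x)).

8192

Partial fractions give a closed form: a_n = (2)·(-2)^n.
At n = 12: a_12 = 8192.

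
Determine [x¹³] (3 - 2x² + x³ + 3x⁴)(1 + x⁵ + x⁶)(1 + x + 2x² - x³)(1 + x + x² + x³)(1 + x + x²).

(3 - 2x² + x³ + 3x⁴) has coefficients 3,0,-2,1,3 for degrees 0…4.
(1 + x⁵ + x⁶) has coefficients 1,0,0,0,0,1,1,0,0,0,0,0,0,0 for degrees 0…13.
Multiplying by (1 + x + 2x² - x³) gives running coefficients 1,1,2,-1,0,1,2,3,1,-1,0,0,0,0 for degrees 0…13.
Multiplying by (1 + x + x² + x³) gives running coefficients 1,2,4,3,2,2,2,6,7,5,3,0,-1,0 for degrees 0…13.
Finally multiplying by (1 + x + x²), the product of all factors after the first has coefficients 1,3,7,9,9,7,6,10,15,18,15,8,2,-1 for degrees 0…13.
[x¹³] = 3·(-1) − 2·8 + 1·15 + 3·18 = 50.

50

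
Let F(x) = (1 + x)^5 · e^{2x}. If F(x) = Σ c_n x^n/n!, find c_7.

93088

The EGF product rule gives c_7 = Σ_{k_1+k_2=7} C(7; k_1,k_2) · ∏ g_i(k_i), where (1+x)^5 gives the falling factorial (5)_k; e^{2x} gives (2)^k.
g_1(k) for k = 0…7: 1, 5, 20, 60, 120, 120, 0, 0.
g_2(k) for k = 0…7: 1, 2, 4, 8, 16, 32, 64, 128.
c_7 = Σ_k C(7,k)·g_1(k)·g_2(7−k) = 1·1·128 + 7·5·64 + 21·20·32 + 35·60·16 + 35·120·8 + 21·120·4 = 128 + 2240 + 13440 + 33600 + 33600 + 10080 = 93088.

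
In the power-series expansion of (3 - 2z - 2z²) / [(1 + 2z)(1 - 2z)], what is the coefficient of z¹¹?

-2048

The denominator gives the recurrence a_n = 4a_(n−2) for n ≥ 3; the numerator fixes a_0 = 3, a_1 = -2, a_2 = 10.
Iterating: 3, -2, 10, -8, 40, -32, 160, -128, 640, -512, 2560, -2048, so a_11 = -2048.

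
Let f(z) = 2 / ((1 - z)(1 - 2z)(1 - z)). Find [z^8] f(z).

2026

The denominator gives the recurrence a_n = 4a_(n−1) − 5a_(n−2) + 2a_(n−3) for n ≥ 3; the numerator fixes a_0 = 2, a_1 = 8, a_2 = 22.
Iterating: 2, 8, 22, 52, 114, 240, 494, 1004, 2026, so a_8 = 2026.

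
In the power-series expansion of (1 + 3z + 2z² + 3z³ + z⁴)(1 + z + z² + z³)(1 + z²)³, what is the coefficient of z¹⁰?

21

(1 + 3z + 2z² + 3z³ + z⁴) has coefficients 1,3,2,3,1 for degrees 0…4.
(1 + z + z² + z³) has coefficients 1,1,1,1,0,0,0,0,0,0,0 for degrees 0…10.
Finally multiplying by (1 + z²)³, the product of all factors after the first has coefficients 1,1,4,4,6,6,4,4,1,1,0 for degrees 0…10.
[z¹⁰] = 1·0 + 3·1 + 2·1 + 3·4 + 1·4 = 21.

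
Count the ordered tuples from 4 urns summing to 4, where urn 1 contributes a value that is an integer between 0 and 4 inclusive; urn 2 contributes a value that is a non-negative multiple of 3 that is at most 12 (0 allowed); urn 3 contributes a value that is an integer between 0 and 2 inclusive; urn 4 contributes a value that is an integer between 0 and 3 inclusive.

14

The generating function for the choices is (1 + z + z² + z³ + z⁴)·(1 + z³ + z⁶ + z⁹ + z¹²)·(1 + z + z²)·(1 + z + z² + z³); the count is [z⁴].
(1 + z + z² + z³ + z⁴) has coefficients 1,1,1,1,1 for degrees 0…4.
(1 + z³ + z⁶ + z⁹ + z¹²) has coefficients 1,0,0,1,0 for degrees 0…4.
Multiplying by (1 + z + z²) gives running coefficients 1,1,1,1,1 for degrees 0…4.
Finally multiplying by (1 + z + z² + z³), the product of all factors after the first has coefficients 1,2,3,4,4 for degrees 0…4.
[z⁴] = 1·4 + 1·4 + 1·3 + 1·2 + 1·1 = 14.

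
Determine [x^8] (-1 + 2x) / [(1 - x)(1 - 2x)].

The denominator gives the recurrence a_n = 3a_(n−1) − 2a_(n−2) for n ≥ 2; the numerator fixes a_0 = -1, a_1 = -1.
Iterating: -1, -1, -1, -1, -1, -1, -1, -1, -1, so a_8 = -1.

-1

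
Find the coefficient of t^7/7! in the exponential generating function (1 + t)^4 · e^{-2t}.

320

The EGF product rule gives c_7 = Σ_{k_1+k_2=7} C(7; k_1,k_2) · ∏ g_i(k_i), where (1+t)^4 gives the falling factorial (4)_k; e^{-2t} gives (-2)^k.
g_1(k) for k = 0…7: 1, 4, 12, 24, 24, 0, 0, 0.
g_2(k) for k = 0…7: 1, -2, 4, -8, 16, -32, 64, -128.
c_7 = Σ_k C(7,k)·g_1(k)·g_2(7−k) = 1·1·(-128) + 7·4·64 + 21·12·(-32) + 35·24·16 + 35·24·(-8) = −128 + 1792 − 8064 + 13440 − 6720 = 320.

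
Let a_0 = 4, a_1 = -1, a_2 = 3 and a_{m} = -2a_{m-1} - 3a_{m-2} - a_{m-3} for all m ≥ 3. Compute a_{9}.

The ordinary generating function has denominator 1 + 2x + 3x^2 + x^3.
Iterating the recurrence: a_0,…,a_{9} = 4, -1, 3, -7, 6, 6, -23, 22, 19, -81.

-81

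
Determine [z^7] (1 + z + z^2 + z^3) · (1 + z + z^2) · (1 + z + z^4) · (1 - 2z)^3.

(1 + z + z^2 + z^3) has coefficients 1,1,1,1 for degrees 0…3.
(1 + z + z^2) has coefficients 1,1,1,0,0,0,0,0 for degrees 0…7.
Multiplying by (1 + z + z^4) gives running coefficients 1,2,2,1,1,1,1,0 for degrees 0…7.
Finally multiplying by (1 - 2z)^3, the product of all factors after the first has coefficients 1,-4,2,5,3,-9,-1,-2 for degrees 0…7.
[z^7] = 1·(-2) + 1·(-1) + 1·(-9) + 1·3 = -9.

-9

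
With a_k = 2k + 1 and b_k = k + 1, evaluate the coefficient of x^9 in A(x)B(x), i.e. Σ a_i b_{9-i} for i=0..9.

385

This is [x^9] in the product of the two ordinary generating functions.
Σ = 1·10 + 3·9 + 5·8 + 7·7 + 9·6 + 11·5 + 13·4 + 15·3 + 17·2 + 19·1 = 385.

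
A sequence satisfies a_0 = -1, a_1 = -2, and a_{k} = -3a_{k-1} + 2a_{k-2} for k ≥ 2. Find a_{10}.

114568

The ordinary generating function has denominator 1 + 3z - 2z^2.
Iterating the recurrence: a_0,…,a_{10} = -1, -2, 4, -16, 56, -200, 712, -2536, 9032, -32168, 114568.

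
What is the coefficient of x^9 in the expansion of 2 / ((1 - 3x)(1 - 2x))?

Partial fractions give a closed form: a_n = (6)·3^n + (-4)·2^n.
At n = 9: a_9 = 116050.

116050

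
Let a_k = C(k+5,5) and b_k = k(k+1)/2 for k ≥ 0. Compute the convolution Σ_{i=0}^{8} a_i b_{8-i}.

Write out a_i and b_{8-i} for i = 0,…,8 and sum the products.
Σ = 1·36 + 6·28 + 21·21 + 56·15 + 126·10 + 252·6 + 462·3 + 792·1 + 1287·0 = 6435.

6435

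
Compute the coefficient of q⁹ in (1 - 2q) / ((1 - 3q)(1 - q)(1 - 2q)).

29524

Partial fractions give a closed form: a_n = (3/2)·3^n + (-1/2)·1^n.
At n = 9: a_9 = 29524.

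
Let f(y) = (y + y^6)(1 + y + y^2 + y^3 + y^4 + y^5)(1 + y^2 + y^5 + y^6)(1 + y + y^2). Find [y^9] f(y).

13

(y + y^6) has coefficients 0,1,0,0,0,0,1 for degrees 0…6.
(1 + y + y^2 + y^3 + y^4 + y^5) has coefficients 1,1,1,1,1,1,0,0,0,0 for degrees 0…9.
Multiplying by (1 + y^2 + y^5 + y^6) gives running coefficients 1,1,2,2,2,3,3,3,2,2 for degrees 0…9.
Finally multiplying by (1 + y + y^2), the product of all factors after the first has coefficients 1,2,4,5,6,7,8,9,8,7 for degrees 0…9.
[y^9] = 1·8 + 1·5 = 13.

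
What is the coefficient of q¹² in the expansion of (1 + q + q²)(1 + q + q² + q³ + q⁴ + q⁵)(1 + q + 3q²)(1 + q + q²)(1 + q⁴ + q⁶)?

77

(1 + q + q²) has coefficients 1,1,1 for degrees 0…2.
(1 + q + q² + q³ + q⁴ + q⁵) has coefficients 1,1,1,1,1,1,0,0,0,0,0,0,0 for degrees 0…12.
Multiplying by (1 + q + 3q²) gives running coefficients 1,2,5,5,5,5,4,3,0,0,0,0,0 for degrees 0…12.
Multiplying by (1 + q + q²) gives running coefficients 1,3,8,12,15,15,14,12,7,3,0,0,0 for degrees 0…12.
Finally multiplying by (1 + q⁴ + q⁶), the product of all factors after the first has coefficients 1,3,8,12,16,18,23,27,30,30,29,27,21 for degrees 0…12.
[q¹²] = 1·21 + 1·27 + 1·29 = 77.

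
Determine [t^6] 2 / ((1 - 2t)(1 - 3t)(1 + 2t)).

2522

Partial fractions give a closed form: a_n = (-2)·2^n + (18/5)·3^n + (2/5)·(-2)^n.
At n = 6: a_6 = 2522.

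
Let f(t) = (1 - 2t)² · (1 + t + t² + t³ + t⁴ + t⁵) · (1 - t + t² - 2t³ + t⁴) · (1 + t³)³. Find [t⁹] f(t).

(1 - 2t)² has coefficients 1,-4,4 for degrees 0…2.
(1 + t + t² + t³ + t⁴ + t⁵) has coefficients 1,1,1,1,1,1,0,0,0,0 for degrees 0…9.
Multiplying by (1 - t + t² - 2t³ + t⁴) gives running coefficients 1,0,1,-1,0,0,-1,0,-1,1 for degrees 0…9.
Finally multiplying by (1 + t³)³, the product of all factors after the first has coefficients 1,0,1,2,0,3,-1,0,2,-4 for degrees 0…9.
[t⁹] = 1·(-4) − 4·2 + 4·0 = -12.

-12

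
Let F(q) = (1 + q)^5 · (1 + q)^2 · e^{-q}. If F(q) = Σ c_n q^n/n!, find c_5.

34

The EGF product rule gives c_5 = Σ_{k_1+k_2+k_3=5} C(5; k_1,k_2,k_3) · ∏ g_i(k_i), where (1+q)^5 gives the falling factorial (5)_k; (1+q)^2 gives the falling factorial (2)_k; e^{-q} gives (-1)^k.
g_1(k) for k = 0…5: 1, 5, 20, 60, 120, 120.
g_2(k) for k = 0…5: 1, 2, 2, 0, 0, 0.
g_3(k) for k = 0…5: 1, -1, 1, -1, 1, -1.
First combine the last two factors: h(k) = Σ_j C(k,j)·g_2(j)·g_3(k−j) for k = 0…5: 1, 1, -1, -1, 5, -11.
c_5 = Σ_k C(5,k)·g_1(k)·h(5−k) = 1·1·(-11) + 5·5·5 + 10·20·(-1) + 10·60·(-1) + 5·120·1 + 1·120·1 = −11 + 125 − 200 − 600 + 600 + 120 = 34.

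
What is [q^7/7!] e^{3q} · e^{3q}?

279936

The EGF product rule gives c_7 = Σ_{k_1+k_2=7} C(7; k_1,k_2) · ∏ g_i(k_i), where e^{3q} gives (3)^k; e^{3q} gives (3)^k.
g_1(k) for k = 0…7: 1, 3, 9, 27, 81, 243, 729, 2187.
g_2(k) for k = 0…7: 1, 3, 9, 27, 81, 243, 729, 2187.
c_7 = Σ_k C(7,k)·g_1(k)·g_2(7−k) = 1·1·2187 + 7·3·729 + 21·9·243 + 35·27·81 + 35·81·27 + 21·243·9 + 7·729·3 + 1·2187·1 = 2187 + 15309 + 45927 + 76545 + 76545 + 45927 + 15309 + 2187 = 279936.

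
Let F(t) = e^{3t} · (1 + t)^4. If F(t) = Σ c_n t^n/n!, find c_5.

7623

The EGF product rule gives c_5 = Σ_{k_1+k_2=5} C(5; k_1,k_2) · ∏ g_i(k_i), where e^{3t} gives (3)^k; (1+t)^4 gives the falling factorial (4)_k.
g_1(k) for k = 0…5: 1, 3, 9, 27, 81, 243.
g_2(k) for k = 0…5: 1, 4, 12, 24, 24, 0.
c_5 = Σ_k C(5,k)·g_1(k)·g_2(5−k) = 5·3·24 + 10·9·24 + 10·27·12 + 5·81·4 + 1·243·1 = 360 + 2160 + 3240 + 1620 + 243 = 7623.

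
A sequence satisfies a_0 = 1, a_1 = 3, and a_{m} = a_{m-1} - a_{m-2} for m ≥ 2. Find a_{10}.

-3

The ordinary generating function has denominator 1 - z + z^2.
Iterating the recurrence: a_0,…,a_{10} = 1, 3, 2, -1, -3, -2, 1, 3, 2, -1, -3.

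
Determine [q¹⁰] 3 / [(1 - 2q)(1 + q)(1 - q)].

4095

The denominator gives the recurrence a_n = 2a_(n−1) + a_(n−2) − 2a_(n−3) for n ≥ 3; the numerator fixes a_0 = 3, a_1 = 6, a_2 = 15.
Iterating: 3, 6, 15, 30, 63, 126, 255, 510, 1023, 2046, 4095, so a_10 = 4095.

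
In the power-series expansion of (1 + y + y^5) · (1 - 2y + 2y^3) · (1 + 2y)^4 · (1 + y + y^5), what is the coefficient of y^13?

50

(1 + y + y^5) has coefficients 1,1,0,0,0,1 for degrees 0…5.
(1 - 2y + 2y^3) has coefficients 1,-2,0,2,0,0,0,0,0,0,0,0,0,0 for degrees 0…13.
Multiplying by (1 + 2y)^4 gives running coefficients 1,6,8,-14,-32,16,64,32,0,0,0,0,0,0 for degrees 0…13.
Finally multiplying by (1 + y + y^5), the product of all factors after the first has coefficients 1,7,14,-6,-46,-15,86,104,18,-32,16,64,32,0 for degrees 0…13.
[y^13] = 1·0 + 1·32 + 1·18 = 50.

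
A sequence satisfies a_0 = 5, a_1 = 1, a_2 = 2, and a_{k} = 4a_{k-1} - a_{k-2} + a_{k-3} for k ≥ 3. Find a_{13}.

The ordinary generating function has denominator 1 - 4y + y^2 - y^3.
Iterating the recurrence: a_0,…,a_{13} = 5, 1, 2, 12, 47, 178, 677, 2577, 9809, 37336, 142112, 540921, 2058908, 7836823.

7836823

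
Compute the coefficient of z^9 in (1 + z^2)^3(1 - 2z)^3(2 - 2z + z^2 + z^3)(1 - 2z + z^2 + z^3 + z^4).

-330

(1 + z^2)^3 has coefficients 1,0,3,0,3,0,1 for degrees 0…6.
(1 - 2z)^3 has coefficients 1,-6,12,-8,0,0,0,0,0,0 for degrees 0…9.
Multiplying by (2 - 2z + z^2 + z^3) gives running coefficients 2,-14,37,-45,22,4,-8,0,0,0 for degrees 0…9.
Finally multiplying by (1 - 2z + z^2 + z^3 + z^4), the product of all factors after the first has coefficients 2,-18,67,-131,137,-62,-2,-3,18,-4 for degrees 0…9.
[z^9] = 1·(-4) + 3·(-3) + 3·(-62) + 1·(-131) = -330.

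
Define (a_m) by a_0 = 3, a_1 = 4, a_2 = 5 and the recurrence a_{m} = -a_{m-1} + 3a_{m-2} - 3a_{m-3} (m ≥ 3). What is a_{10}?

The ordinary generating function has denominator 1 + q - 3q^2 + 3q^3.
Iterating the recurrence: a_0,…,a_{10} = 3, 4, 5, -2, 5, -26, 47, -140, 359, -920, 2417.

2417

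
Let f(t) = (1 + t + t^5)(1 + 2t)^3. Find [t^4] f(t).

8

(1 + t + t^5) has coefficients 1,1,0,0,0 for degrees 0…4.
(1 + 2t)^3 has coefficients 1,6,12,8,0 for degrees 0…4.
[t^4] = 1·0 + 1·8 = 8.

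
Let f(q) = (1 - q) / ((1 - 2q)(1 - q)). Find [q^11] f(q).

2048

The denominator gives the recurrence a_n = 3a_(n−1) − 2a_(n−2) for n ≥ 3; the numerator fixes a_0 = 1, a_1 = 2, a_2 = 4.
Iterating: 1, 2, 4, 8, 16, 32, 64, 128, 256, 512, 1024, 2048, so a_11 = 2048.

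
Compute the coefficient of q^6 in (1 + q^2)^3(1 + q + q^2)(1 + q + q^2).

13

(1 + q^2)^3 has coefficients 1,0,3,0,3,0,1 for degrees 0…6.
(1 + q + q^2) has coefficients 1,1,1,0,0,0,0 for degrees 0…6.
Finally multiplying by (1 + q + q^2), the product of all factors after the first has coefficients 1,2,3,2,1,0,0 for degrees 0…6.
[q^6] = 1·0 + 3·1 + 3·3 + 1·1 = 13.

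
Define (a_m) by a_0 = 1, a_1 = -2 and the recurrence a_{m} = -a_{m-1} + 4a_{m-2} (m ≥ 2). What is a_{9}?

The ordinary generating function has denominator 1 + x - 4x^2.
Iterating the recurrence: a_0,…,a_{9} = 1, -2, 6, -14, 38, -94, 246, -622, 1606, -4094.

-4094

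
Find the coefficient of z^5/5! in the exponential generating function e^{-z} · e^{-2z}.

The EGF product rule gives c_5 = Σ_{k_1+k_2=5} C(5; k_1,k_2) · ∏ g_i(k_i), where e^{-z} gives (-1)^k; e^{-2z} gives (-2)^k.
g_1(k) for k = 0…5: 1, -1, 1, -1, 1, -1.
g_2(k) for k = 0…5: 1, -2, 4, -8, 16, -32.
c_5 = Σ_k C(5,k)·g_1(k)·g_2(5−k) = 1·1·(-32) + 5·(-1)·16 + 10·1·(-8) + 10·(-1)·4 + 5·1·(-2) + 1·(-1)·1 = −32 − 80 − 80 − 40 − 10 − 1 = -243.

-243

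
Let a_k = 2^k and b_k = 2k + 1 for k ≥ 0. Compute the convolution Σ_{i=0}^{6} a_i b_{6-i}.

367

The convolution is the x^6 coefficient of A(x)B(x).
Σ = 1·13 + 2·11 + 4·9 + 8·7 + 16·5 + 32·3 + 64·1 = 367.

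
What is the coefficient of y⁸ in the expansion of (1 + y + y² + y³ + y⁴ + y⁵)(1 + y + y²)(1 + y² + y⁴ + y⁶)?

8

(1 + y + y² + y³ + y⁴ + y⁵) has coefficients 1,1,1,1,1,1 for degrees 0…5.
(1 + y + y²) has coefficients 1,1,1,0,0,0,0,0,0 for degrees 0…8.
Finally multiplying by (1 + y² + y⁴ + y⁶), the product of all factors after the first has coefficients 1,1,2,1,2,1,2,1,1 for degrees 0…8.
[y⁸] = 1·1 + 1·1 + 1·2 + 1·1 + 1·2 + 1·1 = 8.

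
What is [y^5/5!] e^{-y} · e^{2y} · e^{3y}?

The EGF product rule gives c_5 = Σ_{k_1+k_2+k_3=5} C(5; k_1,k_2,k_3) · ∏ g_i(k_i), where e^{-y} gives (-1)^k; e^{2y} gives (2)^k; e^{3y} gives (3)^k.
g_1(k) for k = 0…5: 1, -1, 1, -1, 1, -1.
g_2(k) for k = 0…5: 1, 2, 4, 8, 16, 32.
g_3(k) for k = 0…5: 1, 3, 9, 27, 81, 243.
First combine the last two factors: h(k) = Σ_j C(k,j)·g_2(j)·g_3(k−j) for k = 0…5: 1, 5, 25, 125, 625, 3125.
c_5 = Σ_k C(5,k)·g_1(k)·h(5−k) = 1·1·3125 + 5·(-1)·625 + 10·1·125 + 10·(-1)·25 + 5·1·5 + 1·(-1)·1 = 3125 − 3125 + 1250 − 250 + 25 − 1 = 1024.

1024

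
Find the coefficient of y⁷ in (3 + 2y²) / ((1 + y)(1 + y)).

The denominator gives the recurrence a_n = −2a_(n−1) − a_(n−2) for n ≥ 3; the numerator fixes a_0 = 3, a_1 = -6, a_2 = 11.
Iterating: 3, -6, 11, -16, 21, -26, 31, -36, so a_7 = -36.

-36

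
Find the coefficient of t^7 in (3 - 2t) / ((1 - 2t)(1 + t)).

169

The denominator gives the recurrence a_n = a_(n−1) + 2a_(n−2) for n ≥ 2; the numerator fixes a_0 = 3, a_1 = 1.
Iterating: 3, 1, 7, 9, 23, 41, 87, 169, so a_7 = 169.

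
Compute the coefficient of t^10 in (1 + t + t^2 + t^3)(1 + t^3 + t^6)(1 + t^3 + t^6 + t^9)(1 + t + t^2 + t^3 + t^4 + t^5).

(1 + t + t^2 + t^3) has coefficients 1,1,1,1 for degrees 0…3.
(1 + t^3 + t^6) has coefficients 1,0,0,1,0,0,1,0,0,0,0 for degrees 0…10.
Multiplying by (1 + t^3 + t^6 + t^9) gives running coefficients 1,0,0,2,0,0,3,0,0,3,0 for degrees 0…10.
Finally multiplying by (1 + t + t^2 + t^3 + t^4 + t^5), the product of all factors after the first has coefficients 1,1,1,3,3,3,5,5,5,6,6 for degrees 0…10.
[t^10] = 1·6 + 1·6 + 1·5 + 1·5 = 22.

22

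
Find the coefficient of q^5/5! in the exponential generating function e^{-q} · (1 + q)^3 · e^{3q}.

992

The EGF product rule gives c_5 = Σ_{k_1+k_2+k_3=5} C(5; k_1,k_2,k_3) · ∏ g_i(k_i), where e^{-q} gives (-1)^k; (1+q)^3 gives the falling factorial (3)_k; e^{3q} gives (3)^k.
g_1(k) for k = 0…5: 1, -1, 1, -1, 1, -1.
g_2(k) for k = 0…5: 1, 3, 6, 6, 0, 0.
g_3(k) for k = 0…5: 1, 3, 9, 27, 81, 243.
First combine the last two factors: h(k) = Σ_j C(k,j)·g_2(j)·g_3(k−j) for k = 0…5: 1, 6, 33, 168, 801, 3618.
c_5 = Σ_k C(5,k)·g_1(k)·h(5−k) = 1·1·3618 + 5·(-1)·801 + 10·1·168 + 10·(-1)·33 + 5·1·6 + 1·(-1)·1 = 3618 − 4005 + 1680 − 330 + 30 − 1 = 992.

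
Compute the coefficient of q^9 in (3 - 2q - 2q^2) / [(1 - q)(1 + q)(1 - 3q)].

Partial fractions give a closed form: a_n = (1/4)·1^n + (3/8)·(-1)^n + (19/8)·3^n.
At n = 9: a_9 = 46747.

46747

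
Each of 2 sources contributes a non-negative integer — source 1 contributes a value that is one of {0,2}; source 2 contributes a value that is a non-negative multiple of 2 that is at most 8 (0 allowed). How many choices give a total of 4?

The generating function for the choices is (1 + y²)·(1 + y² + y⁴ + y⁶ + y⁸); the count is [y⁴].
(1 + y²) has coefficients 1,0,1 for degrees 0…2.
(1 + y² + y⁴ + y⁶ + y⁸) has coefficients 1,0,1,0,1 for degrees 0…4.
[y⁴] = 1·1 + 1·1 = 2.

2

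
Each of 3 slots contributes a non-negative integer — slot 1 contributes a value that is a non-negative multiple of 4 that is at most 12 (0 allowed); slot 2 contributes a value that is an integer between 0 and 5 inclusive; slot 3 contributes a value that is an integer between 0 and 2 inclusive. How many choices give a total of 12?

4

The generating function for the choices is (1 + z^4 + z^8 + z^12)·(1 + z + z^2 + z^3 + z^4 + z^5)·(1 + z + z^2); the count is [z^12].
(1 + z^4 + z^8 + z^12) has coefficients 1,0,0,0,1,0,0,0,1,0,0,0,1 for degrees 0…12.
(1 + z + z^2 + z^3 + z^4 + z^5) has coefficients 1,1,1,1,1,1,0,0,0,0,0,0,0 for degrees 0…12.
Finally multiplying by (1 + z + z^2), the product of all factors after the first has coefficients 1,2,3,3,3,3,2,1,0,0,0,0,0 for degrees 0…12.
[z^12] = 1·0 + 1·0 + 1·3 + 1·1 = 4.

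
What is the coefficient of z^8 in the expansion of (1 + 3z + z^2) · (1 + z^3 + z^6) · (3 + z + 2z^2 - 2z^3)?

(1 + 3z + z^2) has coefficients 1,3,1 for degrees 0…2.
(1 + z^3 + z^6) has coefficients 1,0,0,1,0,0,1,0,0 for degrees 0…8.
Finally multiplying by (3 + z + 2z^2 - 2z^3), the product of all factors after the first has coefficients 3,1,2,1,1,2,1,1,2 for degrees 0…8.
[z^8] = 1·2 + 3·1 + 1·1 = 6.

6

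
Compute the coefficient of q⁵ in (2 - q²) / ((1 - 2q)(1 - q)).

The denominator gives the recurrence a_n = 3a_(n−1) − 2a_(n−2) for n ≥ 3; the numerator fixes a_0 = 2, a_1 = 6, a_2 = 13.
Iterating: 2, 6, 13, 27, 55, 111, so a_5 = 111.

111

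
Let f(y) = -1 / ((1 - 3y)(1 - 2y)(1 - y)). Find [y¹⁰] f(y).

Partial fractions give a closed form: a_n = (-9/2)·3^n + (4)·2^n + (-1/2)·1^n.
At n = 10: a_10 = -261625.

-261625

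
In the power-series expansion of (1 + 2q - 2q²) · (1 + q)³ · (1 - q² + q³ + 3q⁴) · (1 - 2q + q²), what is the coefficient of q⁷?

(1 + 2q - 2q²) has coefficients 1,2,-2 for degrees 0…2.
(1 + q)³ has coefficients 1,3,3,1,0,0,0,0 for degrees 0…7.
Multiplying by (1 - q² + q³ + 3q⁴) gives running coefficients 1,3,2,-1,3,11,10,3 for degrees 0…7.
Finally multiplying by (1 - 2q + q²), the product of all factors after the first has coefficients 1,1,-3,-2,7,4,-9,-6 for degrees 0…7.
[q⁷] = 1·(-6) + 2·(-9) − 2·4 = -32.

-32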